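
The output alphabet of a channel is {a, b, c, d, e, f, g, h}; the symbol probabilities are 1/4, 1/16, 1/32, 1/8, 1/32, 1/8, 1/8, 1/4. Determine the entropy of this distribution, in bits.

2.6875 bits

Each probability is a power of 1/2, so log₂(1/p) is an integer.
H = Σ p·log₂(1/p) = 1/4·2 + 1/16·4 + 1/32·5 + 1/8·3 + 1/32·5 + 1/8·3 + 1/8·3 + 1/4·2 = 2.6875 bits.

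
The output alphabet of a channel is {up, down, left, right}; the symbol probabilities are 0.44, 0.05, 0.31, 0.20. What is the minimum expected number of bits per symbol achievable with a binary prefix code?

1.81 bits/symbol

Repeatedly combine the two least-probable nodes; the expected code length is the sum of the merged weights.
merge 1/20 + 1/5 → 1/4
merge 1/4 + 31/100 → 14/25
merge 11/25 + 14/25 → 1
L = 1/4 + 14/25 + 1 = 181/100 = 1.81 bits/symbol.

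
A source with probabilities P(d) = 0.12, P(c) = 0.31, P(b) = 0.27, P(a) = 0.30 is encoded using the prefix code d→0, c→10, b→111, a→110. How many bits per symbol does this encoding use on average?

2.45 bits/symbol

L̄ = Σ pᵢ·ℓᵢ = 0.12·1 + 0.31·2 + 0.27·3 + 0.30·3 = 2.45 bits/symbol.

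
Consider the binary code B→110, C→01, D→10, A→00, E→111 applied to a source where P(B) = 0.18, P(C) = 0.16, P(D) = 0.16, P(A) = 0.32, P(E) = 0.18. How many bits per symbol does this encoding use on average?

2.36 bits/symbol

L̄ = Σ pᵢ·ℓᵢ = 0.18·3 + 0.16·2 + 0.16·2 + 0.32·2 + 0.18·3 = 2.36 bits/symbol.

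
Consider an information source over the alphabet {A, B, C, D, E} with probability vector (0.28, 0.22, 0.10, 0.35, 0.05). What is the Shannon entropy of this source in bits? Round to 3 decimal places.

2.073 bits

H = −Σ pᵢ log₂ pᵢ.
−0.28·log₂(0.28) = 0.5142
−0.22·log₂(0.22) = 0.4806
−0.10·log₂(0.10) = 0.3322
−0.35·log₂(0.35) = 0.5301
−0.05·log₂(0.05) = 0.2161
Sum ≈ 2.0732 → 2.073 bits.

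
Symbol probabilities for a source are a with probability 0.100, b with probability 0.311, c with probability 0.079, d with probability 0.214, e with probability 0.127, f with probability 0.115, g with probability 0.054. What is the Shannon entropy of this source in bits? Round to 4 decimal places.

H = −Σ pᵢ log₂ pᵢ.
−0.100·log₂(0.100) = 0.3322
−0.311·log₂(0.311) = 0.5240
−0.079·log₂(0.079) = 0.2893
−0.214·log₂(0.214) = 0.4760
−0.127·log₂(0.127) = 0.3781
−0.115·log₂(0.115) = 0.3588
−0.054·log₂(0.054) = 0.2274
Sum ≈ 2.5858 → 2.5858 bits.

2.5858 bits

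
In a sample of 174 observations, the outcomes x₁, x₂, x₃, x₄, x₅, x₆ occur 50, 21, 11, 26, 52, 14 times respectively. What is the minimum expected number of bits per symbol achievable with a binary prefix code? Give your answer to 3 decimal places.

Probabilities are the counts divided by 174.
Repeatedly combine the two least-probable nodes; the expected code length is the sum of the merged weights.
merge 11/174 + 7/87 → 25/174
merge 7/58 + 25/174 → 23/87
merge 13/87 + 23/87 → 12/29
merge 25/87 + 26/87 → 17/29
merge 12/29 + 17/29 → 1
L = 25/174 + 23/87 + 12/29 + 17/29 + 1 = 419/174 ≈ 2.408 bits/symbol.

2.408 bits/symbol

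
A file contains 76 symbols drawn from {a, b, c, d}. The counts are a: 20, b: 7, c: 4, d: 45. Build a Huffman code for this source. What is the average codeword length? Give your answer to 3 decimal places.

Probabilities are the counts divided by 76.
Repeatedly combine the two least-probable nodes; the expected code length is the sum of the merged weights.
merge 1/19 + 7/76 → 11/76
merge 11/76 + 5/19 → 31/76
merge 31/76 + 45/76 → 1
L = 11/76 + 31/76 + 1 = 59/38 ≈ 1.553 bits/symbol.

1.553 bits/symbol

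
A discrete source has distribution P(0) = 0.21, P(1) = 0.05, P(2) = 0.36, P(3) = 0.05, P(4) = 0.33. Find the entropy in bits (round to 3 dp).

1.963 bits

H = −Σ pᵢ log₂ pᵢ.
−0.21·log₂(0.21) = 0.4728
−0.05·log₂(0.05) = 0.2161
−0.36·log₂(0.36) = 0.5306
−0.05·log₂(0.05) = 0.2161
−0.33·log₂(0.33) = 0.5278
Sum ≈ 1.9635 → 1.963 bits.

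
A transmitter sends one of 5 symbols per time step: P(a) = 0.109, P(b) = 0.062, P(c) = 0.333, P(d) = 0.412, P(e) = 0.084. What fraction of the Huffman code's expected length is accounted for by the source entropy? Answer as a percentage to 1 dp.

98.2%

Entropy H = −Σ p log₂ p ≈ 1.9528 bits.
Huffman merges: 31/500+21/250→73/500; 109/1000+73/500→51/200; 51/200+333/1000→147/250; 103/250+147/250→1. L = 1989/1000 ≈ 1.9890.
Efficiency = H/L = 1.9528/1.9890 = 98.2%.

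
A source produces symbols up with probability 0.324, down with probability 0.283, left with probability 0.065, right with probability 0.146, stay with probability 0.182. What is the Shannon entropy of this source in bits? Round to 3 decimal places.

H = −Σ pᵢ log₂ pᵢ.
−0.324·log₂(0.324) = 0.5268
−0.283·log₂(0.283) = 0.5154
−0.065·log₂(0.065) = 0.2563
−0.146·log₂(0.146) = 0.4053
−0.182·log₂(0.182) = 0.4474
Sum ≈ 2.1511 → 2.151 bits.

2.151 bits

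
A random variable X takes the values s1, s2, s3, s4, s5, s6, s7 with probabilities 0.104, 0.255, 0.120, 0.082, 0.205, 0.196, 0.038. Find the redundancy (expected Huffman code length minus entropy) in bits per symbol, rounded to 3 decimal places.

Entropy H = −Σ p log₂ p ≈ 2.6140 bits.
Huffman merges: 19/500+41/500→3/25; 13/125+3/25→28/125; 3/25+49/250→79/250; 41/200+28/125→429/1000; 51/200+79/250→571/1000; 429/1000+571/1000→1. L = 133/50 ≈ 2.6600.
L − H = 2.6600 − 2.6140 = 0.046 bits.

0.046 bits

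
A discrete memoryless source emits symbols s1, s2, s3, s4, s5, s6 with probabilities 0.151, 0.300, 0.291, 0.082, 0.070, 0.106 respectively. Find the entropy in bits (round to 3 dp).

H = −Σ pᵢ log₂ pᵢ.
−0.151·log₂(0.151) = 0.4118
−0.300·log₂(0.300) = 0.5211
−0.291·log₂(0.291) = 0.5182
−0.082·log₂(0.082) = 0.2959
−0.070·log₂(0.070) = 0.2686
−0.106·log₂(0.106) = 0.3432
Sum ≈ 2.3588 → 2.359 bits.

2.359 bits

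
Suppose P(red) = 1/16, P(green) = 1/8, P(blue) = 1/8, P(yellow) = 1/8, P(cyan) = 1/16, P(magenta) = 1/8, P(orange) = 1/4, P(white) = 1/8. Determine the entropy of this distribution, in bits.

2.875 bits

Each probability is a power of 1/2, so log₂(1/p) is an integer.
H = Σ p·log₂(1/p) = 1/16·4 + 1/8·3 + 1/8·3 + 1/8·3 + 1/16·4 + 1/8·3 + 1/4·2 + 1/8·3 = 2.875 bits.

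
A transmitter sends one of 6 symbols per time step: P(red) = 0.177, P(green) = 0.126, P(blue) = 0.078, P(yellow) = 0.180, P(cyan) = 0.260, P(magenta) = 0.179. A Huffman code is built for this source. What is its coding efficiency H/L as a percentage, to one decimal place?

97.7%

Entropy H = −Σ p log₂ p ≈ 2.5007 bits.
Huffman merges: 39/500+63/500→51/250; 177/1000+179/1000→89/250; 9/50+51/250→48/125; 13/50+89/250→77/125; 48/125+77/125→1. L = 64/25 ≈ 2.5600.
Efficiency = H/L = 2.5007/2.5600 = 97.7%.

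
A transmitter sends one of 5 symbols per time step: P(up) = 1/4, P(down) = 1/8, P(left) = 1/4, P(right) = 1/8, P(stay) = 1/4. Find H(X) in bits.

2.25 bits

Each probability is a power of 1/2, so log₂(1/p) is an integer.
H = Σ p·log₂(1/p) = 1/4·2 + 1/8·3 + 1/4·2 + 1/8·3 + 1/4·2 = 2.25 bits.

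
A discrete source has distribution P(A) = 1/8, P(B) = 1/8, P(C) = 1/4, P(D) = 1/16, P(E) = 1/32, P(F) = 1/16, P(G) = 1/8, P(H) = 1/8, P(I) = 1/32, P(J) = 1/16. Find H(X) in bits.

3.0625 bits

Each probability is a power of 1/2, so log₂(1/p) is an integer.
H = Σ p·log₂(1/p) = 1/8·3 + 1/8·3 + 1/4·2 + 1/16·4 + 1/32·5 + 1/16·4 + 1/8·3 + 1/8·3 + 1/32·5 + 1/16·4 = 3.0625 bits.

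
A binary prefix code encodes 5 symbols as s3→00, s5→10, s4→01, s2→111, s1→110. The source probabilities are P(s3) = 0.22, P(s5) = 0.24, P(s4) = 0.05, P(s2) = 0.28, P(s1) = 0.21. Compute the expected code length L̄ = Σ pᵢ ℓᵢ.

2.49 bits/symbol

L̄ = Σ pᵢ·ℓᵢ = 0.22·2 + 0.24·2 + 0.05·2 + 0.28·3 + 0.21·3 = 2.49 bits/symbol.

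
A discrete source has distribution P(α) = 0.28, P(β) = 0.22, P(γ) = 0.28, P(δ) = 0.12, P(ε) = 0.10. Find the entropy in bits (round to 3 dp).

H = −Σ pᵢ log₂ pᵢ.
−0.28·log₂(0.28) = 0.5142
−0.22·log₂(0.22) = 0.4806
−0.28·log₂(0.28) = 0.5142
−0.12·log₂(0.12) = 0.3671
−0.10·log₂(0.10) = 0.3322
Sum ≈ 2.2083 → 2.208 bits.

2.208 bits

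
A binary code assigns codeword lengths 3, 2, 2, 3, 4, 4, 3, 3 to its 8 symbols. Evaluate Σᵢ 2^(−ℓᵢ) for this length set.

With common denominator 2^4 = 16: Σ 2^(−ℓᵢ) = 2/16 + 4/16 + 4/16 + 2/16 + 1/16 + 1/16 + 2/16 + 2/16 = 18/16 = 1.125.

1.125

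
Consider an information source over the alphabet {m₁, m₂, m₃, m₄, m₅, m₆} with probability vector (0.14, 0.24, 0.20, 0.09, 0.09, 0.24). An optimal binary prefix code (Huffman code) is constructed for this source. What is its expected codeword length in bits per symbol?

2.5 bits/symbol

Repeatedly combine the two least-probable nodes; the expected code length is the sum of the merged weights.
merge 9/100 + 9/100 → 9/50
merge 7/50 + 9/50 → 8/25
merge 1/5 + 6/25 → 11/25
merge 6/25 + 8/25 → 14/25
merge 11/25 + 14/25 → 1
L = 9/50 + 8/25 + 11/25 + 14/25 + 1 = 5/2 = 2.5 bits/symbol.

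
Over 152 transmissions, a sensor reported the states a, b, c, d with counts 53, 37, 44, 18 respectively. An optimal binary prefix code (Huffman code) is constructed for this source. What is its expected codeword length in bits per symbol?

Probabilities are the counts divided by 152.
Repeatedly combine the two least-probable nodes; the expected code length is the sum of the merged weights.
merge 9/76 + 37/152 → 55/152
merge 11/38 + 53/152 → 97/152
merge 55/152 + 97/152 → 1
L = 55/152 + 97/152 + 1 = 2 bits/symbol.

2 bits/symbol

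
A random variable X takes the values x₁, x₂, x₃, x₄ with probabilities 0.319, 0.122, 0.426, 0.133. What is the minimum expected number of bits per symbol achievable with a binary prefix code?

Repeatedly combine the two least-probable nodes; the expected code length is the sum of the merged weights.
merge 61/500 + 133/1000 → 51/200
merge 51/200 + 319/1000 → 287/500
merge 213/500 + 287/500 → 1
L = 51/200 + 287/500 + 1 = 1829/1000 = 1.829 bits/symbol.

1.829 bits/symbol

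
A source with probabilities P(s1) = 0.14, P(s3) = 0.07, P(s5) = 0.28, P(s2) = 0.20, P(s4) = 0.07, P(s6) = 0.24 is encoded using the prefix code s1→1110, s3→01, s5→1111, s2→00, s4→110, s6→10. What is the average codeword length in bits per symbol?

2.91 bits/symbol

L̄ = Σ pᵢ·ℓᵢ = 0.14·4 + 0.07·2 + 0.28·4 + 0.20·2 + 0.07·3 + 0.24·2 = 2.91 bits/symbol.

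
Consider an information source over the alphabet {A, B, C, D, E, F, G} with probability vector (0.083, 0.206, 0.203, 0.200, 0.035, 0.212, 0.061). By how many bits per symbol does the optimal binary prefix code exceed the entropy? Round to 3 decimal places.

0.065 bits

Entropy H = −Σ p log₂ p ≈ 2.5888 bits.
Huffman merges: 7/200+61/1000→12/125; 83/1000+12/125→179/1000; 179/1000+1/5→379/1000; 203/1000+103/500→409/1000; 53/250+379/1000→591/1000; 409/1000+591/1000→1. L = 1327/500 ≈ 2.6540.
L − H = 2.6540 − 2.5888 = 0.065 bits.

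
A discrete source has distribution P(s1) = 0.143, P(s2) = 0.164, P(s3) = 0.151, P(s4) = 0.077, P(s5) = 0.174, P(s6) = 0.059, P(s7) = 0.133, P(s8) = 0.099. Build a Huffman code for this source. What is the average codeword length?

Repeatedly combine the two least-probable nodes; the expected code length is the sum of the merged weights.
merge 59/1000 + 77/1000 → 17/125
merge 99/1000 + 133/1000 → 29/125
merge 17/125 + 143/1000 → 279/1000
merge 151/1000 + 41/250 → 63/200
merge 87/500 + 29/125 → 203/500
merge 279/1000 + 63/200 → 297/500
merge 203/500 + 297/500 → 1
L = 17/125 + 29/125 + 279/1000 + 63/200 + 203/500 + 297/500 + 1 = 1481/500 = 2.962 bits/symbol.

2.962 bits/symbol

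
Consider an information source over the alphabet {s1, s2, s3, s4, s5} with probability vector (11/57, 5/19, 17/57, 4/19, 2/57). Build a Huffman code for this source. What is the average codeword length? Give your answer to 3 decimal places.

2.228 bits/symbol

Repeatedly combine the two least-probable nodes; the expected code length is the sum of the merged weights.
merge 2/57 + 11/57 → 13/57
merge 4/19 + 13/57 → 25/57
merge 5/19 + 17/57 → 32/57
merge 25/57 + 32/57 → 1
L = 13/57 + 25/57 + 32/57 + 1 = 127/57 ≈ 2.228 bits/symbol.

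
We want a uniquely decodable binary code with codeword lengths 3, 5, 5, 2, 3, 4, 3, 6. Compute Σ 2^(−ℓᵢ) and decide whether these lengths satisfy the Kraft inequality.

With common denominator 2^6 = 64: Σ 2^(−ℓᵢ) = 8/64 + 2/64 + 2/64 + 16/64 + 8/64 + 4/64 + 8/64 + 1/64 = 49/64 = 0.765625.
Kraft's inequality requires Σ ≤ 1; here Σ = 0.765625 ≤ 1, so such a prefix code exists.

0.765625; yes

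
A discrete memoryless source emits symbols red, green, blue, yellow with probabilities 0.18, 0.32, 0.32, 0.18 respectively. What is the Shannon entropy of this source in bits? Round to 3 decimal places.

1.943 bits

H = −Σ pᵢ log₂ pᵢ.
−0.18·log₂(0.18) = 0.4453
−0.32·log₂(0.32) = 0.5260
−0.32·log₂(0.32) = 0.5260
−0.18·log₂(0.18) = 0.4453
Sum ≈ 1.9427 → 1.943 bits.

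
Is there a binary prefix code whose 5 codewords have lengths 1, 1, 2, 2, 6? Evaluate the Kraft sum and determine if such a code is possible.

With common denominator 2^6 = 64: Σ 2^(−ℓᵢ) = 32/64 + 32/64 + 16/64 + 16/64 + 1/64 = 97/64 = 1.515625.
Kraft's inequality requires Σ ≤ 1; here Σ = 1.515625 > 1, so no such prefix code exists.

1.515625; no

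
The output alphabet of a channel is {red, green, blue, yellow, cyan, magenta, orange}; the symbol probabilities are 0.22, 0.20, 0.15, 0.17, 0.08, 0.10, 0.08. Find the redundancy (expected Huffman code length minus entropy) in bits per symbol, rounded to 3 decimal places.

Entropy H = −Σ p log₂ p ≈ 2.7053 bits.
Huffman merges: 2/25+2/25→4/25; 1/10+3/20→1/4; 4/25+17/100→33/100; 1/5+11/50→21/50; 1/4+33/100→29/50; 21/50+29/50→1. L = 137/50 ≈ 2.7400.
L − H = 2.7400 − 2.7053 = 0.035 bits.

0.035 bits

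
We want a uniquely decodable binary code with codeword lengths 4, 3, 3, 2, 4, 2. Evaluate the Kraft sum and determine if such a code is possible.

With common denominator 2^4 = 16: Σ 2^(−ℓᵢ) = 1/16 + 2/16 + 2/16 + 4/16 + 1/16 + 4/16 = 14/16 = 0.875.
Kraft's inequality requires Σ ≤ 1; here Σ = 0.875 ≤ 1, so such a prefix code exists.

0.875; yes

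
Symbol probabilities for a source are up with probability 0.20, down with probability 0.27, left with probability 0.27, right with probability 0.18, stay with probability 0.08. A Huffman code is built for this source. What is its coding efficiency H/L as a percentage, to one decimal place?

Entropy H = −Σ p log₂ p ≈ 2.2212 bits.
Huffman merges: 2/25+9/50→13/50; 1/5+13/50→23/50; 27/100+27/100→27/50; 23/50+27/50→1. L = 113/50 ≈ 2.2600.
Efficiency = H/L = 2.2212/2.2600 = 98.3%.

98.3%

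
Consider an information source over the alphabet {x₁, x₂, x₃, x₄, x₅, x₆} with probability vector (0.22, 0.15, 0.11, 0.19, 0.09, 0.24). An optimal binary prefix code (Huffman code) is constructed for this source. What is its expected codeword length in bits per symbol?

Repeatedly combine the two least-probable nodes; the expected code length is the sum of the merged weights.
merge 9/100 + 11/100 → 1/5
merge 3/20 + 19/100 → 17/50
merge 1/5 + 11/50 → 21/50
merge 6/25 + 17/50 → 29/50
merge 21/50 + 29/50 → 1
L = 1/5 + 17/50 + 21/50 + 29/50 + 1 = 127/50 = 2.54 bits/symbol.

2.54 bits/symbol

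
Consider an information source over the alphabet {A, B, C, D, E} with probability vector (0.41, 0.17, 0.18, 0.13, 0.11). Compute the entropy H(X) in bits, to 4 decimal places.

H = −Σ pᵢ log₂ pᵢ.
−0.41·log₂(0.41) = 0.5274
−0.17·log₂(0.17) = 0.4346
−0.18·log₂(0.18) = 0.4453
−0.13·log₂(0.13) = 0.3826
−0.11·log₂(0.11) = 0.3503
Sum ≈ 2.1402 → 2.1402 bits.

2.1402 bits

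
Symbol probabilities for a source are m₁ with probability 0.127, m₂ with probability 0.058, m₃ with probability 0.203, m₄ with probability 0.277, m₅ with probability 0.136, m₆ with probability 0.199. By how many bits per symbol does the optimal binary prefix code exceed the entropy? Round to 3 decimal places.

Entropy H = −Σ p log₂ p ≈ 2.4513 bits.
Huffman merges: 29/500+127/1000→37/200; 17/125+37/200→321/1000; 199/1000+203/1000→201/500; 277/1000+321/1000→299/500; 201/500+299/500→1. L = 1253/500 ≈ 2.5060.
L − H = 2.5060 − 2.4513 = 0.055 bits.

0.055 bits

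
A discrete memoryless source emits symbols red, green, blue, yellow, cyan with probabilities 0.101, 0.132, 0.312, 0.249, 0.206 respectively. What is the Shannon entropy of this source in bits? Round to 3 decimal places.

2.213 bits

H = −Σ pᵢ log₂ pᵢ.
−0.101·log₂(0.101) = 0.3341
−0.132·log₂(0.132) = 0.3856
−0.312·log₂(0.312) = 0.5243
−0.249·log₂(0.249) = 0.4994
−0.206·log₂(0.206) = 0.4695
Sum ≈ 2.2129 → 2.213 bits.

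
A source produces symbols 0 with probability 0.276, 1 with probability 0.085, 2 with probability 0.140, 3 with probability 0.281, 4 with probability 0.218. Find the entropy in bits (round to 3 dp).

H = −Σ pᵢ log₂ pᵢ.
−0.276·log₂(0.276) = 0.5126
−0.085·log₂(0.085) = 0.3023
−0.140·log₂(0.140) = 0.3971
−0.281·log₂(0.281) = 0.5146
−0.218·log₂(0.218) = 0.4791
Sum ≈ 2.2057 → 2.206 bits.

2.206 bits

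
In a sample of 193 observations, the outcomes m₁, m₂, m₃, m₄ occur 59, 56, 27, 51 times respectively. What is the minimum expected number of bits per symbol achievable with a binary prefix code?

2 bits/symbol

Probabilities are the counts divided by 193.
Repeatedly combine the two least-probable nodes; the expected code length is the sum of the merged weights.
merge 27/193 + 51/193 → 78/193
merge 56/193 + 59/193 → 115/193
merge 78/193 + 115/193 → 1
L = 78/193 + 115/193 + 1 = 2 bits/symbol.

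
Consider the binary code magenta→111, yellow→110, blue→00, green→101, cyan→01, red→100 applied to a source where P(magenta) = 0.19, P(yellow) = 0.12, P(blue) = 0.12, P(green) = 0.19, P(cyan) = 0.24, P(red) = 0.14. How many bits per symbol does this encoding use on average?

2.64 bits/symbol

L̄ = Σ pᵢ·ℓᵢ = 0.19·3 + 0.12·3 + 0.12·2 + 0.19·3 + 0.24·2 + 0.14·3 = 2.64 bits/symbol.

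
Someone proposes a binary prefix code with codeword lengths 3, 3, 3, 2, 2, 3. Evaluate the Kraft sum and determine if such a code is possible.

1; yes

With common denominator 2^3 = 8: Σ 2^(−ℓᵢ) = 1/8 + 1/8 + 1/8 + 2/8 + 2/8 + 1/8 = 8/8 = 1.
Kraft's inequality requires Σ ≤ 1; here Σ = 1 ≤ 1, so such a prefix code exists.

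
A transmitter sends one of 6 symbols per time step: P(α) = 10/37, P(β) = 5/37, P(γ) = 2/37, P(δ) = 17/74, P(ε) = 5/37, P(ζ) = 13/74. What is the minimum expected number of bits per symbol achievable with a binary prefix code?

Repeatedly combine the two least-probable nodes; the expected code length is the sum of the merged weights.
merge 2/37 + 5/37 → 7/37
merge 5/37 + 13/74 → 23/74
merge 7/37 + 17/74 → 31/74
merge 10/37 + 23/74 → 43/74
merge 31/74 + 43/74 → 1
L = 7/37 + 23/74 + 31/74 + 43/74 + 1 = 5/2 = 2.5 bits/symbol.

2.5 bits/symbol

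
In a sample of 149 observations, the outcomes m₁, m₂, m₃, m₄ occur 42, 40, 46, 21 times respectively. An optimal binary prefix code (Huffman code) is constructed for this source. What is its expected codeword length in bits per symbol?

2 bits/symbol

Probabilities are the counts divided by 149.
Repeatedly combine the two least-probable nodes; the expected code length is the sum of the merged weights.
merge 21/149 + 40/149 → 61/149
merge 42/149 + 46/149 → 88/149
merge 61/149 + 88/149 → 1
L = 61/149 + 88/149 + 1 = 2 bits/symbol.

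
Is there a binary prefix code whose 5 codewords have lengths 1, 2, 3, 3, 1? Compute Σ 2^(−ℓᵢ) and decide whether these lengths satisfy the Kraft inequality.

With common denominator 2^3 = 8: Σ 2^(−ℓᵢ) = 4/8 + 2/8 + 1/8 + 1/8 + 4/8 = 12/8 = 1.5.
Kraft's inequality requires Σ ≤ 1; here Σ = 1.5 > 1, so no such prefix code exists.

1.5; no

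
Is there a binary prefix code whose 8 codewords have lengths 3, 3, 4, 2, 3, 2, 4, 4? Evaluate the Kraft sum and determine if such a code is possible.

With common denominator 2^4 = 16: Σ 2^(−ℓᵢ) = 2/16 + 2/16 + 1/16 + 4/16 + 2/16 + 4/16 + 1/16 + 1/16 = 17/16 = 1.0625.
Kraft's inequality requires Σ ≤ 1; here Σ = 1.0625 > 1, so no such prefix code exists.

1.0625; no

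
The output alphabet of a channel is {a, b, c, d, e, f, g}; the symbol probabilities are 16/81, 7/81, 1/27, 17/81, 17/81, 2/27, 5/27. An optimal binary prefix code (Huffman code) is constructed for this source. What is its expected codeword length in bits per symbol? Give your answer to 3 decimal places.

2.691 bits/symbol

Repeatedly combine the two least-probable nodes; the expected code length is the sum of the merged weights.
merge 1/27 + 2/27 → 1/9
merge 7/81 + 1/9 → 16/81
merge 5/27 + 16/81 → 31/81
merge 16/81 + 17/81 → 11/27
merge 17/81 + 31/81 → 16/27
merge 11/27 + 16/27 → 1
L = 1/9 + 16/81 + 31/81 + 11/27 + 16/27 + 1 = 218/81 ≈ 2.691 bits/symbol.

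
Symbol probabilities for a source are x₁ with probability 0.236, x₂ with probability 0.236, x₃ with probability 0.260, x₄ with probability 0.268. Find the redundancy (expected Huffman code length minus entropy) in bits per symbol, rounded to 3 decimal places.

0.002 bits

Entropy H = −Σ p log₂ p ≈ 1.9976 bits.
Huffman merges: 59/250+59/250→59/125; 13/50+67/250→66/125; 59/125+66/125→1. L = 2 ≈ 2.0000.
L − H = 2.0000 − 1.9976 = 0.002 bits.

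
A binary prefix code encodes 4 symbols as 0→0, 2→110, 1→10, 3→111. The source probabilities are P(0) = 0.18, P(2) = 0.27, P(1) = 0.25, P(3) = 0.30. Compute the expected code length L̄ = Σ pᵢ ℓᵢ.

L̄ = Σ pᵢ·ℓᵢ = 0.18·1 + 0.27·3 + 0.25·2 + 0.30·3 = 2.39 bits/symbol.

2.39 bits/symbol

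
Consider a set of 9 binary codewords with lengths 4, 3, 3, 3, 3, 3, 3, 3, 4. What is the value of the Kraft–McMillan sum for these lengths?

With common denominator 2^4 = 16: Σ 2^(−ℓᵢ) = 1/16 + 2/16 + 2/16 + 2/16 + 2/16 + 2/16 + 2/16 + 2/16 + 1/16 = 16/16 = 1.

1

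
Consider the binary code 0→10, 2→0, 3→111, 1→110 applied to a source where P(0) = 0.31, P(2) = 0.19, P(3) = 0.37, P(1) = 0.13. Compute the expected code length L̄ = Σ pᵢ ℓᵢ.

L̄ = Σ pᵢ·ℓᵢ = 0.31·2 + 0.19·1 + 0.37·3 + 0.13·3 = 2.31 bits/symbol.

2.31 bits/symbol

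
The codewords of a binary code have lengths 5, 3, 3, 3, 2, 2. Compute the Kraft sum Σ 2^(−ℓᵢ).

With common denominator 2^5 = 32: Σ 2^(−ℓᵢ) = 1/32 + 4/32 + 4/32 + 4/32 + 8/32 + 8/32 = 29/32 = 0.90625.

0.90625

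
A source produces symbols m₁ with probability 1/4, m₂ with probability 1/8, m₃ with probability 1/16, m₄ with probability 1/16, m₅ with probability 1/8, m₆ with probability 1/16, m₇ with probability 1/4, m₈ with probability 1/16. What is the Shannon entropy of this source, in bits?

2.75 bits

Each probability is a power of 1/2, so log₂(1/p) is an integer.
H = Σ p·log₂(1/p) = 1/4·2 + 1/8·3 + 1/16·4 + 1/16·4 + 1/8·3 + 1/16·4 + 1/4·2 + 1/16·4 = 2.75 bits.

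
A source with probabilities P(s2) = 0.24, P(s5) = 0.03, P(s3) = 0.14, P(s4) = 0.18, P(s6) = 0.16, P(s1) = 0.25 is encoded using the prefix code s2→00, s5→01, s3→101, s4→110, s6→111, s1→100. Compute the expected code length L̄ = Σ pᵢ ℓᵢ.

L̄ = Σ pᵢ·ℓᵢ = 0.24·2 + 0.03·2 + 0.14·3 + 0.18·3 + 0.16·3 + 0.25·3 = 2.73 bits/symbol.

2.73 bits/symbol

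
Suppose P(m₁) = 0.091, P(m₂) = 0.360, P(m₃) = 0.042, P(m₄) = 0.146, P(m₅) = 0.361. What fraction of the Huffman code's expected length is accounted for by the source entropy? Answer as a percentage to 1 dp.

96.2%

Entropy H = −Σ p log₂ p ≈ 1.9733 bits.
Huffman merges: 21/500+91/1000→133/1000; 133/1000+73/500→279/1000; 279/1000+9/25→639/1000; 361/1000+639/1000→1. L = 2051/1000 ≈ 2.0510.
Efficiency = H/L = 1.9733/2.0510 = 96.2%.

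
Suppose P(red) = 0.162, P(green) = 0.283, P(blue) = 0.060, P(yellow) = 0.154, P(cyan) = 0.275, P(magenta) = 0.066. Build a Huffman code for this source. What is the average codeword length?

2.406 bits/symbol

Repeatedly combine the two least-probable nodes; the expected code length is the sum of the merged weights.
merge 3/50 + 33/500 → 63/500
merge 63/500 + 77/500 → 7/25
merge 81/500 + 11/40 → 437/1000
merge 7/25 + 283/1000 → 563/1000
merge 437/1000 + 563/1000 → 1
L = 63/500 + 7/25 + 437/1000 + 563/1000 + 1 = 1203/500 = 2.406 bits/symbol.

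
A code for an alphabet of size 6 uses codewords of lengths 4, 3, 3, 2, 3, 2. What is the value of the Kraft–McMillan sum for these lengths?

With common denominator 2^4 = 16: Σ 2^(−ℓᵢ) = 1/16 + 2/16 + 2/16 + 4/16 + 2/16 + 4/16 = 15/16 = 0.9375.

0.9375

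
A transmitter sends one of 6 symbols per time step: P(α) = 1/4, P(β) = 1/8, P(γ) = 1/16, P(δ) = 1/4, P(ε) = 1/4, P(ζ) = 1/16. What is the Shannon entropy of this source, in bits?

2.375 bits

Each probability is a power of 1/2, so log₂(1/p) is an integer.
H = Σ p·log₂(1/p) = 1/4·2 + 1/8·3 + 1/16·4 + 1/4·2 + 1/4·2 + 1/16·4 = 2.375 bits.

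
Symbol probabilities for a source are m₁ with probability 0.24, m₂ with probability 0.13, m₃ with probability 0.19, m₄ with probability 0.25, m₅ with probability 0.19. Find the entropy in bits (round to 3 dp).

H = −Σ pᵢ log₂ pᵢ.
−0.24·log₂(0.24) = 0.4941
−0.13·log₂(0.13) = 0.3826
−0.19·log₂(0.19) = 0.4552
−0.25·log₂(0.25) = 0.5000
−0.19·log₂(0.19) = 0.4552
Sum ≈ 2.2872 → 2.287 bits.

2.287 bits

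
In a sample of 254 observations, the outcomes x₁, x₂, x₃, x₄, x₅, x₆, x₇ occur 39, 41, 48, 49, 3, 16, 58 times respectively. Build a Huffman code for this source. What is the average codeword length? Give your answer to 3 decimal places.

Probabilities are the counts divided by 254.
Repeatedly combine the two least-probable nodes; the expected code length is the sum of the merged weights.
merge 3/254 + 8/127 → 19/254
merge 19/254 + 39/254 → 29/127
merge 41/254 + 24/127 → 89/254
merge 49/254 + 29/127 → 107/254
merge 29/127 + 89/254 → 147/254
merge 107/254 + 147/254 → 1
L = 19/254 + 29/127 + 89/254 + 107/254 + 147/254 + 1 = 337/127 ≈ 2.654 bits/symbol.

2.654 bits/symbol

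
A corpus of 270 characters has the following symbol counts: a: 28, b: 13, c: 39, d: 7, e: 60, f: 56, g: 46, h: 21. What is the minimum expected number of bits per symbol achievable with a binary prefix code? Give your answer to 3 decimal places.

Probabilities are the counts divided by 270.
Repeatedly combine the two least-probable nodes; the expected code length is the sum of the merged weights.
merge 7/270 + 13/270 → 2/27
merge 2/27 + 7/90 → 41/270
merge 14/135 + 13/90 → 67/270
merge 41/270 + 23/135 → 29/90
merge 28/135 + 2/9 → 58/135
merge 67/270 + 29/90 → 77/135
merge 58/135 + 77/135 → 1
L = 2/27 + 41/270 + 67/270 + 29/90 + 58/135 + 77/135 + 1 = 151/54 ≈ 2.796 bits/symbol.

2.796 bits/symbol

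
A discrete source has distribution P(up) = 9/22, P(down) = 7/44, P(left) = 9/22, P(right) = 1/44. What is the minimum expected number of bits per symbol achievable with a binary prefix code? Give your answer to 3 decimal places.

Repeatedly combine the two least-probable nodes; the expected code length is the sum of the merged weights.
merge 1/44 + 7/44 → 2/11
merge 2/11 + 9/22 → 13/22
merge 9/22 + 13/22 → 1
L = 2/11 + 13/22 + 1 = 39/22 ≈ 1.773 bits/symbol.

1.773 bits/symbol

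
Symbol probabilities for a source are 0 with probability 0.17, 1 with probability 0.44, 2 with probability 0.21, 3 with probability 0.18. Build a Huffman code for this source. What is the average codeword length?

1.91 bits/symbol

Repeatedly combine the two least-probable nodes; the expected code length is the sum of the merged weights.
merge 17/100 + 9/50 → 7/20
merge 21/100 + 7/20 → 14/25
merge 11/25 + 14/25 → 1
L = 7/20 + 14/25 + 1 = 191/100 = 1.91 bits/symbol.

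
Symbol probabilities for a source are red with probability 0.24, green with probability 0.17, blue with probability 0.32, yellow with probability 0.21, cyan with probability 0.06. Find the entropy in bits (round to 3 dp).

H = −Σ pᵢ log₂ pᵢ.
−0.24·log₂(0.24) = 0.4941
−0.17·log₂(0.17) = 0.4346
−0.32·log₂(0.32) = 0.5260
−0.21·log₂(0.21) = 0.4728
−0.06·log₂(0.06) = 0.2435
Sum ≈ 2.1711 → 2.171 bits.

2.171 bits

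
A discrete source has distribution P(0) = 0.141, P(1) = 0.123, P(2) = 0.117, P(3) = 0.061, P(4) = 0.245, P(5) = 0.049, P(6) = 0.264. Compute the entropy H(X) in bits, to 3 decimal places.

2.596 bits

H = −Σ pᵢ log₂ pᵢ.
−0.141·log₂(0.141) = 0.3985
−0.123·log₂(0.123) = 0.3719
−0.117·log₂(0.117) = 0.3622
−0.061·log₂(0.061) = 0.2461
−0.245·log₂(0.245) = 0.4971
−0.049·log₂(0.049) = 0.2132
−0.264·log₂(0.264) = 0.5072
Sum ≈ 2.5963 → 2.596 bits.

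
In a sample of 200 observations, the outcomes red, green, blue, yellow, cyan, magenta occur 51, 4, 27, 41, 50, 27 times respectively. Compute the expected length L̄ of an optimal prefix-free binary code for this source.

2.445 bits/symbol

Probabilities are the counts divided by 200.
Repeatedly combine the two least-probable nodes; the expected code length is the sum of the merged weights.
merge 1/50 + 27/200 → 31/200
merge 27/200 + 31/200 → 29/100
merge 41/200 + 1/4 → 91/200
merge 51/200 + 29/100 → 109/200
merge 91/200 + 109/200 → 1
L = 31/200 + 29/100 + 91/200 + 109/200 + 1 = 489/200 = 2.445 bits/symbol.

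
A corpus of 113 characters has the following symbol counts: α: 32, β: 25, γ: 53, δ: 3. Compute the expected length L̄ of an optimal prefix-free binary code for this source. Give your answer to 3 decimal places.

Probabilities are the counts divided by 113.
Repeatedly combine the two least-probable nodes; the expected code length is the sum of the merged weights.
merge 3/113 + 25/113 → 28/113
merge 28/113 + 32/113 → 60/113
merge 53/113 + 60/113 → 1
L = 28/113 + 60/113 + 1 = 201/113 ≈ 1.779 bits/symbol.

1.779 bits/symbol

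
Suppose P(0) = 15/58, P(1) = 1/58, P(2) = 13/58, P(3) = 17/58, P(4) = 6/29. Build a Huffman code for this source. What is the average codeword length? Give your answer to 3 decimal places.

Repeatedly combine the two least-probable nodes; the expected code length is the sum of the merged weights.
merge 1/58 + 6/29 → 13/58
merge 13/58 + 13/58 → 13/29
merge 15/58 + 17/58 → 16/29
merge 13/29 + 16/29 → 1
L = 13/58 + 13/29 + 16/29 + 1 = 129/58 ≈ 2.224 bits/symbol.

2.224 bits/symbol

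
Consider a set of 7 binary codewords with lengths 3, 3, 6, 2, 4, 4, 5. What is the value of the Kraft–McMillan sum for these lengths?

With common denominator 2^6 = 64: Σ 2^(−ℓᵢ) = 8/64 + 8/64 + 1/64 + 16/64 + 4/64 + 4/64 + 2/64 = 43/64 = 0.671875.

0.671875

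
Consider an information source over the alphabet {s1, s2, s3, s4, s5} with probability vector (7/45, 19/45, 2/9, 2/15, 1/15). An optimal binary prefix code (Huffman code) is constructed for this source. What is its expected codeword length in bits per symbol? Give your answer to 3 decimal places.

Repeatedly combine the two least-probable nodes; the expected code length is the sum of the merged weights.
merge 1/15 + 2/15 → 1/5
merge 7/45 + 1/5 → 16/45
merge 2/9 + 16/45 → 26/45
merge 19/45 + 26/45 → 1
L = 1/5 + 16/45 + 26/45 + 1 = 32/15 ≈ 2.133 bits/symbol.

2.133 bits/symbol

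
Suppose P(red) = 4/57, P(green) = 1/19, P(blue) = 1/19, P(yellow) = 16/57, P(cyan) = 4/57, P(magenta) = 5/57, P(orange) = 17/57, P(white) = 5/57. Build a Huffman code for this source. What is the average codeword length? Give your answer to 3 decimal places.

2.667 bits/symbol

Repeatedly combine the two least-probable nodes; the expected code length is the sum of the merged weights.
merge 1/19 + 1/19 → 2/19
merge 4/57 + 4/57 → 8/57
merge 5/57 + 5/57 → 10/57
merge 2/19 + 8/57 → 14/57
merge 10/57 + 14/57 → 8/19
merge 16/57 + 17/57 → 11/19
merge 8/19 + 11/19 → 1
L = 2/19 + 8/57 + 10/57 + 14/57 + 8/19 + 11/19 + 1 = 8/3 ≈ 2.667 bits/symbol.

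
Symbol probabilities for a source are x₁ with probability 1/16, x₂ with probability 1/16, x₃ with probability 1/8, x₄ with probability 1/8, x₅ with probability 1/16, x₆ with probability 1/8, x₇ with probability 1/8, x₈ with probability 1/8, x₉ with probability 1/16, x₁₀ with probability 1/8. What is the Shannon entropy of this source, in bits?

Each probability is a power of 1/2, so log₂(1/p) is an integer.
H = Σ p·log₂(1/p) = 1/16·4 + 1/16·4 + 1/8·3 + 1/8·3 + 1/16·4 + 1/8·3 + 1/8·3 + 1/8·3 + 1/16·4 + 1/8·3 = 3.25 bits.

3.25 bits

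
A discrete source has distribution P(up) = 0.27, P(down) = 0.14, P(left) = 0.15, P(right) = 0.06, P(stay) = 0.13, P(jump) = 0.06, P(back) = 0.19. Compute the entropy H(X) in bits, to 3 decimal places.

2.643 bits

H = −Σ pᵢ log₂ pᵢ.
−0.27·log₂(0.27) = 0.5100
−0.14·log₂(0.14) = 0.3971
−0.15·log₂(0.15) = 0.4105
−0.06·log₂(0.06) = 0.2435
−0.13·log₂(0.13) = 0.3826
−0.06·log₂(0.06) = 0.2435
−0.19·log₂(0.19) = 0.4552
Sum ≈ 2.6426 → 2.643 bits.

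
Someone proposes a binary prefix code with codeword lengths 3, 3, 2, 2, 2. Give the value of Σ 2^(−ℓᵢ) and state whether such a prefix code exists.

1; yes

With common denominator 2^3 = 8: Σ 2^(−ℓᵢ) = 1/8 + 1/8 + 2/8 + 2/8 + 2/8 = 8/8 = 1.
Kraft's inequality requires Σ ≤ 1; here Σ = 1 ≤ 1, so such a prefix code exists.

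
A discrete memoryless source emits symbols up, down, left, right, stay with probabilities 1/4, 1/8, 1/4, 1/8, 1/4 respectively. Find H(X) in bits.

2.25 bits

Each probability is a power of 1/2, so log₂(1/p) is an integer.
H = Σ p·log₂(1/p) = 1/4·2 + 1/8·3 + 1/4·2 + 1/8·3 + 1/4·2 = 2.25 bits.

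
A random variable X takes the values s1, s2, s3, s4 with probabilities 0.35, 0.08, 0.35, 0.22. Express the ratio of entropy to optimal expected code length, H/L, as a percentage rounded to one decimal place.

94.0%

Entropy H = −Σ p log₂ p ≈ 1.8323 bits.
Huffman merges: 2/25+11/50→3/10; 3/10+7/20→13/20; 7/20+13/20→1. L = 39/20 ≈ 1.9500.
Efficiency = H/L = 1.8323/1.9500 = 94.0%.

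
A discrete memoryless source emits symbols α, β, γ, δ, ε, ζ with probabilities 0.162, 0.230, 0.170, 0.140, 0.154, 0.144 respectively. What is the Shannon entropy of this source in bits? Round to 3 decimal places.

H = −Σ pᵢ log₂ pᵢ.
−0.162·log₂(0.162) = 0.4254
−0.230·log₂(0.230) = 0.4877
−0.170·log₂(0.170) = 0.4346
−0.140·log₂(0.140) = 0.3971
−0.154·log₂(0.154) = 0.4156
−0.144·log₂(0.144) = 0.4026
Sum ≈ 2.5630 → 2.563 bits.

2.563 bits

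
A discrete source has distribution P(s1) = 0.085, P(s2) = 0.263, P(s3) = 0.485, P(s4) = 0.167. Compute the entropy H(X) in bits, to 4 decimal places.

H = −Σ pᵢ log₂ pᵢ.
−0.085·log₂(0.085) = 0.3023
−0.263·log₂(0.263) = 0.5068
−0.485·log₂(0.485) = 0.5063
−0.167·log₂(0.167) = 0.4312
Sum ≈ 1.7466 → 1.7466 bits.

1.7466 bits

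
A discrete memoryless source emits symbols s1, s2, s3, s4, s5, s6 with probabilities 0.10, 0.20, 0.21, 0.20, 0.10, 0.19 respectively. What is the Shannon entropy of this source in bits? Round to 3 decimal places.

H = −Σ pᵢ log₂ pᵢ.
−0.10·log₂(0.10) = 0.3322
−0.20·log₂(0.20) = 0.4644
−0.21·log₂(0.21) = 0.4728
−0.20·log₂(0.20) = 0.4644
−0.10·log₂(0.10) = 0.3322
−0.19·log₂(0.19) = 0.4552
Sum ≈ 2.5212 → 2.521 bits.

2.521 bits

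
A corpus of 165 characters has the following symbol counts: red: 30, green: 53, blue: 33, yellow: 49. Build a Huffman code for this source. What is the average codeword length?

2 bits/symbol

Probabilities are the counts divided by 165.
Repeatedly combine the two least-probable nodes; the expected code length is the sum of the merged weights.
merge 2/11 + 1/5 → 21/55
merge 49/165 + 53/165 → 34/55
merge 21/55 + 34/55 → 1
L = 21/55 + 34/55 + 1 = 2 bits/symbol.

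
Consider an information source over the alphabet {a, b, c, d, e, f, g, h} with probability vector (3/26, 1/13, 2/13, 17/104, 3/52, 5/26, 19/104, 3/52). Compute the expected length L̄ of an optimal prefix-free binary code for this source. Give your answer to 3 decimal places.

Repeatedly combine the two least-probable nodes; the expected code length is the sum of the merged weights.
merge 3/52 + 3/52 → 3/26
merge 1/13 + 3/26 → 5/26
merge 3/26 + 2/13 → 7/26
merge 17/104 + 19/104 → 9/26
merge 5/26 + 5/26 → 5/13
merge 7/26 + 9/26 → 8/13
merge 5/13 + 8/13 → 1
L = 3/26 + 5/26 + 7/26 + 9/26 + 5/13 + 8/13 + 1 = 38/13 ≈ 2.923 bits/symbol.

2.923 bits/symbol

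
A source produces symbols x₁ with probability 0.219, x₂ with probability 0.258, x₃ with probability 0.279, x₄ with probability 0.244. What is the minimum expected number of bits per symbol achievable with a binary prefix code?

2 bits/symbol

Repeatedly combine the two least-probable nodes; the expected code length is the sum of the merged weights.
merge 219/1000 + 61/250 → 463/1000
merge 129/500 + 279/1000 → 537/1000
merge 463/1000 + 537/1000 → 1
L = 463/1000 + 537/1000 + 1 = 2 bits/symbol.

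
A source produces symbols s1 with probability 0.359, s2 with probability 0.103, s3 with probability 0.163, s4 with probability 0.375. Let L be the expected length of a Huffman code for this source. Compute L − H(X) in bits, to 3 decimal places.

Entropy H = −Σ p log₂ p ≈ 1.8256 bits.
Huffman merges: 103/1000+163/1000→133/500; 133/500+359/1000→5/8; 3/8+5/8→1. L = 1891/1000 ≈ 1.8910.
L − H = 1.8910 − 1.8256 = 0.065 bits.

0.065 bits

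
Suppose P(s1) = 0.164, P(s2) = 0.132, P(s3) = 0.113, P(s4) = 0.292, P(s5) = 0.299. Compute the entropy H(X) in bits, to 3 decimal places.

2.208 bits

H = −Σ pᵢ log₂ pᵢ.
−0.164·log₂(0.164) = 0.4278
−0.132·log₂(0.132) = 0.3856
−0.113·log₂(0.113) = 0.3555
−0.292·log₂(0.292) = 0.5186
−0.299·log₂(0.299) = 0.5208
Sum ≈ 2.2082 → 2.208 bits.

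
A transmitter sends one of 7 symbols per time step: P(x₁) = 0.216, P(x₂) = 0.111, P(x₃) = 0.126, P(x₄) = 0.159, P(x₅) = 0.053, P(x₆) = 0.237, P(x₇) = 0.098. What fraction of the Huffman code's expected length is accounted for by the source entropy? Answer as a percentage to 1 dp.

99.1%

Entropy H = −Σ p log₂ p ≈ 2.6732 bits.
Huffman merges: 53/1000+49/500→151/1000; 111/1000+63/500→237/1000; 151/1000+159/1000→31/100; 27/125+237/1000→453/1000; 237/1000+31/100→547/1000; 453/1000+547/1000→1. L = 1349/500 ≈ 2.6980.
Efficiency = H/L = 2.6732/2.6980 = 99.1%.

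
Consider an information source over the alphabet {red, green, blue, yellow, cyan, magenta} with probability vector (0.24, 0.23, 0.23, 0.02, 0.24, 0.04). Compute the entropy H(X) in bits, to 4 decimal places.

2.2622 bits

H = −Σ pᵢ log₂ pᵢ.
−0.24·log₂(0.24) = 0.4941
−0.23·log₂(0.23) = 0.4877
−0.23·log₂(0.23) = 0.4877
−0.02·log₂(0.02) = 0.1129
−0.24·log₂(0.24) = 0.4941
−0.04·log₂(0.04) = 0.1858
Sum ≈ 2.2622 → 2.2622 bits.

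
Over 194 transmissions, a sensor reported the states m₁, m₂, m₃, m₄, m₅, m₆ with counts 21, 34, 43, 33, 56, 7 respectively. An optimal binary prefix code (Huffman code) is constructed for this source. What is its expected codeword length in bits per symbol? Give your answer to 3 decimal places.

Probabilities are the counts divided by 194.
Repeatedly combine the two least-probable nodes; the expected code length is the sum of the merged weights.
merge 7/194 + 21/194 → 14/97
merge 14/97 + 33/194 → 61/194
merge 17/97 + 43/194 → 77/194
merge 28/97 + 61/194 → 117/194
merge 77/194 + 117/194 → 1
L = 14/97 + 61/194 + 77/194 + 117/194 + 1 = 477/194 ≈ 2.459 bits/symbol.

2.459 bits/symbol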